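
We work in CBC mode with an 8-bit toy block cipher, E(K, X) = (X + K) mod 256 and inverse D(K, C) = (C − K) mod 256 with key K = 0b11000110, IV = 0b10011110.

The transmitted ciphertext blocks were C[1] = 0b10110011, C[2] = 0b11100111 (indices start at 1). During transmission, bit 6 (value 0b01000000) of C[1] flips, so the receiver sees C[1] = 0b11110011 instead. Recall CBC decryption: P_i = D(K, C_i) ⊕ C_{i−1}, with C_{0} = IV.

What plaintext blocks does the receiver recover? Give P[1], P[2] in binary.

P[1] = 0b10110011, P[2] = 0b11010010

Only C[1] changed, to 0b11110011. In CBC, a change in C_i garbles P_i and flips the same bit in P_{i+1}. Decrypting the received ciphertext:
P[1]: D(K, 0b11110011) = 0b00101101; 0b00101101 ⊕ 0b10011110 = 0b10110011.
P[2]: D(K, 0b11100111) = 0b00100001; 0b00100001 ⊕ 0b11110011 = 0b11010010.
Blocks that differ from the original plaintext: P[1], P[2].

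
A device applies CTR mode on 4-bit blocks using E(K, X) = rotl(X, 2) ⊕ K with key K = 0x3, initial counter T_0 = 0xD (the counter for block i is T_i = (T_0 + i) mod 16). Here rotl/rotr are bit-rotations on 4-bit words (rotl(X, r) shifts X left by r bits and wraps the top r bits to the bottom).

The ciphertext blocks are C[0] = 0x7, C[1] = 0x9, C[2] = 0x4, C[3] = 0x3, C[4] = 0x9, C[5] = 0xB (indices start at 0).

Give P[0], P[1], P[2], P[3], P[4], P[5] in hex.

CTR decryption: S_i = E(K, T_i) where T_i is the counter for block i; P_i = C_i ⊕ S_i.
P[0]: T = 0xD, S = E(K, T) = 0x4; 0x7 ⊕ 0x4 = 0x3.
P[1]: T = 0xE, S = E(K, T) = 0x8; 0x9 ⊕ 0x8 = 0x1.
P[2]: T = 0xF, S = E(K, T) = 0xC; 0x4 ⊕ 0xC = 0x8.
P[3]: T = 0x0, S = E(K, T) = 0x3; 0x3 ⊕ 0x3 = 0x0.
P[4]: T = 0x1, S = E(K, T) = 0x7; 0x9 ⊕ 0x7 = 0xE.
P[5]: T = 0x2, S = E(K, T) = 0xB; 0xB ⊕ 0xB = 0x0.

P[0] = 0x3, P[1] = 0x1, P[2] = 0x8, P[3] = 0x0, P[4] = 0xE, P[5] = 0x0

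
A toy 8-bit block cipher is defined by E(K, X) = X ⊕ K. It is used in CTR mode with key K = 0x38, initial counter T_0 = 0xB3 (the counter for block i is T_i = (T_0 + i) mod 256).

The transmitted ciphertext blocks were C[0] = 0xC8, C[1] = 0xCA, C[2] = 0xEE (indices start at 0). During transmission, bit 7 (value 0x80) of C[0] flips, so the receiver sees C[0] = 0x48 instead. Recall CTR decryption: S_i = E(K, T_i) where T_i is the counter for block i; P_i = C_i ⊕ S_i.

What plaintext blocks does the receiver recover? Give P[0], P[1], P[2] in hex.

P[0] = 0xC3, P[1] = 0x46, P[2] = 0x63

Only C[0] changed, to 0x48. In CTR, a change in C_i flips the same bit in P_i only; the keystream is unaffected. Decrypting the received ciphertext:
P[0]: T = 0xB3, S = E(K, T) = 0x8B; 0x48 ⊕ 0x8B = 0xC3.
P[1]: T = 0xB4, S = E(K, T) = 0x8C; 0xCA ⊕ 0x8C = 0x46.
P[2]: T = 0xB5, S = E(K, T) = 0x8D; 0xEE ⊕ 0x8D = 0x63.
Blocks that differ from the original plaintext: P[0].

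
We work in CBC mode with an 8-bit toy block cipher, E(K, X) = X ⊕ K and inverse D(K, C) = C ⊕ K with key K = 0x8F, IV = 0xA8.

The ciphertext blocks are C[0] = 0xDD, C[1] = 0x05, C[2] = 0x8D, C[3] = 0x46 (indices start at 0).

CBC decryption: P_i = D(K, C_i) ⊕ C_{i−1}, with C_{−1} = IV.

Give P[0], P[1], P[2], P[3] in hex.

P[0]: D(K, 0xDD) = 0x52; 0x52 ⊕ 0xA8 = 0xFA.
P[1]: D(K, 0x05) = 0x8A; 0x8A ⊕ 0xDD = 0x57.
P[2]: D(K, 0x8D) = 0x02; 0x02 ⊕ 0x05 = 0x07.
P[3]: D(K, 0x46) = 0xC9; 0xC9 ⊕ 0x8D = 0x44.

P[0] = 0xFA, P[1] = 0x57, P[2] = 0x07, P[3] = 0x44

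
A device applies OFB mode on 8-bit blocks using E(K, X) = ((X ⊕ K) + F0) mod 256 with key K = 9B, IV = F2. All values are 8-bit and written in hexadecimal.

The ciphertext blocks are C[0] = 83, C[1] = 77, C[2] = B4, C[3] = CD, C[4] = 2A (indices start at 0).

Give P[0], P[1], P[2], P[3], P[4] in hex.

P[0] = DA, P[1] = C5, P[2] = AD, P[3] = BF, P[4] = F3

OFB decryption: S_i = E(K, S_{i−1}) with S_{−1} = IV; P_i = C_i ⊕ S_i.
P[0]: S = E(K, F2) = 59; 83 ⊕ 59 = DA.
P[1]: S = E(K, 59) = B2; 77 ⊕ B2 = C5.
P[2]: S = E(K, B2) = 19; B4 ⊕ 19 = AD.
P[3]: S = E(K, 19) = 72; CD ⊕ 72 = BF.
P[4]: S = E(K, 72) = D9; 2A ⊕ D9 = F3.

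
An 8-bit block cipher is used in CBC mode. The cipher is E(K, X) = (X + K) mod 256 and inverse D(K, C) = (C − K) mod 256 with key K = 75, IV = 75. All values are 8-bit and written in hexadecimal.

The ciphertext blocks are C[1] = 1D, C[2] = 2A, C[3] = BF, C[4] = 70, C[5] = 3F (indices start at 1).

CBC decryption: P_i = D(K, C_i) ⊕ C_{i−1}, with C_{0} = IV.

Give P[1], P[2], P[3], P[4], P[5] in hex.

P[1] = DD, P[2] = A8, P[3] = 60, P[4] = 44, P[5] = BA

P[1]: D(K, 1D) = A8; A8 ⊕ 75 = DD.
P[2]: D(K, 2A) = B5; B5 ⊕ 1D = A8.
P[3]: D(K, BF) = 4A; 4A ⊕ 2A = 60.
P[4]: D(K, 70) = FB; FB ⊕ BF = 44.
P[5]: D(K, 3F) = CA; CA ⊕ 70 = BA.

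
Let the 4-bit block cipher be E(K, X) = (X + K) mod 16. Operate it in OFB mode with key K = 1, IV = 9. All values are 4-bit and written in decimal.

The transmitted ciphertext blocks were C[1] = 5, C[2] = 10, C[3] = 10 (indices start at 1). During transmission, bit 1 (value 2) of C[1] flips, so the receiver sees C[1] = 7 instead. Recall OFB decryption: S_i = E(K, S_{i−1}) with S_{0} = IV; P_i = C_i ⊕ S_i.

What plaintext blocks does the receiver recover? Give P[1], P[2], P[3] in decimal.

P[1] = 13, P[2] = 1, P[3] = 6

Only C[1] changed, to 7. In OFB, a change in C_i flips the same bit in P_i only; the keystream is unaffected. Decrypting the received ciphertext:
P[1]: S = E(K, 9) = 10; 7 ⊕ 10 = 13.
P[2]: S = E(K, 10) = 11; 10 ⊕ 11 = 1.
P[3]: S = E(K, 11) = 12; 10 ⊕ 12 = 6.
Blocks that differ from the original plaintext: P[1].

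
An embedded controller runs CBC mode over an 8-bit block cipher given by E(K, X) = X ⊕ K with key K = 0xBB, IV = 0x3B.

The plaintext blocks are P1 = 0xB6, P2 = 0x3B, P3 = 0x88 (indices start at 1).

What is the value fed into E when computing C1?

CBC encryption: C_i = E(K, P_i ⊕ C_{i−1}), with C_{0} = IV.
C1: P1 ⊕ 0x3B = 0x8D; E(K, 0x8D) = 0x36.
So the input to E for block 1 is 0x8D.

0x8D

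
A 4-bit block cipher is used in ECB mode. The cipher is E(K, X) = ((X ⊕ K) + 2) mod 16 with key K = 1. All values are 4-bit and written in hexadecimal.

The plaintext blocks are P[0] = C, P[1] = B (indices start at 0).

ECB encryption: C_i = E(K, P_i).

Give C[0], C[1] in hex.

C[0]: E(K, C) = F.
C[1]: E(K, B) = C.

C[0] = F, C[1] = C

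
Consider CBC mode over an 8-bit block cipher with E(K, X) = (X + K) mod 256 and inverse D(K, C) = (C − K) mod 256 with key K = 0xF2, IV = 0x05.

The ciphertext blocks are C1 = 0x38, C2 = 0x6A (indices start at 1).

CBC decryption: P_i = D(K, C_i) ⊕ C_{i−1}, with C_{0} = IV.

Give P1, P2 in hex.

P1 = 0x43, P2 = 0x40

P1: D(K, 0x38) = 0x46; 0x46 ⊕ 0x05 = 0x43.
P2: D(K, 0x6A) = 0x78; 0x78 ⊕ 0x38 = 0x40.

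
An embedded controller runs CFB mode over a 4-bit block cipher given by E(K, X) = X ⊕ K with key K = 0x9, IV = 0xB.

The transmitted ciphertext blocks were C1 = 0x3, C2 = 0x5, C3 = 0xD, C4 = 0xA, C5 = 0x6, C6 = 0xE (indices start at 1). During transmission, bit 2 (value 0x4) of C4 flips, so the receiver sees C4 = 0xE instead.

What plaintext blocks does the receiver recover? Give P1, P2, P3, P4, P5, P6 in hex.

P1 = 0x1, P2 = 0xF, P3 = 0x1, P4 = 0xA, P5 = 0x1, P6 = 0x1

CFB decryption: P_i = C_i ⊕ E(K, C_{i−1}), with C_{0} = IV.
Only C4 changed, to 0xE. In CFB, a change in C_i flips the same bit in P_i and garbles P_{i+1}. Decrypting the received ciphertext:
P1: E(K, 0xB) = 0x2; 0x3 ⊕ 0x2 = 0x1.
P2: E(K, 0x3) = 0xA; 0x5 ⊕ 0xA = 0xF.
P3: E(K, 0x5) = 0xC; 0xD ⊕ 0xC = 0x1.
P4: E(K, 0xD) = 0x4; 0xE ⊕ 0x4 = 0xA.
P5: E(K, 0xE) = 0x7; 0x6 ⊕ 0x7 = 0x1.
P6: E(K, 0x6) = 0xF; 0xE ⊕ 0xF = 0x1.
Blocks that differ from the original plaintext: P4, P5.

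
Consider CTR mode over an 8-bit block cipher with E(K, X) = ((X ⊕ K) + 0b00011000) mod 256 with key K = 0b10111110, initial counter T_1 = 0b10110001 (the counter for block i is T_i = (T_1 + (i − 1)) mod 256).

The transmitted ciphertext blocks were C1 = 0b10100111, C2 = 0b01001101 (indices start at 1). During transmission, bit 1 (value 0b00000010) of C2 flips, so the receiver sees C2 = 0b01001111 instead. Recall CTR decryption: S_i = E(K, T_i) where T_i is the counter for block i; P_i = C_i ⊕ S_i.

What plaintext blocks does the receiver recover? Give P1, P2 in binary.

Only C2 changed, to 0b01001111. In CTR, a change in C_i flips the same bit in P_i only; the keystream is unaffected. Decrypting the received ciphertext:
P1: T = 0b10110001, S = E(K, T) = 0b00100111; 0b10100111 ⊕ 0b00100111 = 0b10000000.
P2: T = 0b10110010, S = E(K, T) = 0b00100100; 0b01001111 ⊕ 0b00100100 = 0b01101011.
Blocks that differ from the original plaintext: P2.

P1 = 0b10000000, P2 = 0b01101011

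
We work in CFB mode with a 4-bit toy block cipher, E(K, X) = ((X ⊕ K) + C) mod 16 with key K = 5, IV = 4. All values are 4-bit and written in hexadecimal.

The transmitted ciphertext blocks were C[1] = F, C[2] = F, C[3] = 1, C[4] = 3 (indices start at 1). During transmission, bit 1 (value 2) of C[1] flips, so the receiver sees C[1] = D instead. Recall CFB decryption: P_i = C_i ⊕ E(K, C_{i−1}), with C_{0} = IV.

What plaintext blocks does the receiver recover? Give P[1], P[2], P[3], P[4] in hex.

P[1] = 0, P[2] = B, P[3] = 7, P[4] = 3

Only C[1] changed, to D. In CFB, a change in C_i flips the same bit in P_i and garbles P_{i+1}. Decrypting the received ciphertext:
P[1]: E(K, 4) = D; D ⊕ D = 0.
P[2]: E(K, D) = 4; F ⊕ 4 = B.
P[3]: E(K, F) = 6; 1 ⊕ 6 = 7.
P[4]: E(K, 1) = 0; 3 ⊕ 0 = 3.
Blocks that differ from the original plaintext: P[1], P[2].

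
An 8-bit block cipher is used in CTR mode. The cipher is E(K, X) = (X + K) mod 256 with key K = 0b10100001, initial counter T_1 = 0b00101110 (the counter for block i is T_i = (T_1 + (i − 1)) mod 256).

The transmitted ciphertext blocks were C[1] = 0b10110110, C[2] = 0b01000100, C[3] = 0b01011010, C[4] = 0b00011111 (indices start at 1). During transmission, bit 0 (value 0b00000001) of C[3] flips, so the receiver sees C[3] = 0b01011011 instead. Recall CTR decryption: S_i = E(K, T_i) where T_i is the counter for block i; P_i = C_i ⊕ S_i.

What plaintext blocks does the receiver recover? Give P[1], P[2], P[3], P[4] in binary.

P[1] = 0b01111001, P[2] = 0b10010100, P[3] = 0b10001010, P[4] = 0b11001101

Only C[3] changed, to 0b01011011. In CTR, a change in C_i flips the same bit in P_i only; the keystream is unaffected. Decrypting the received ciphertext:
P[1]: T = 0b00101110, S = E(K, T) = 0b11001111; 0b10110110 ⊕ 0b11001111 = 0b01111001.
P[2]: T = 0b00101111, S = E(K, T) = 0b11010000; 0b01000100 ⊕ 0b11010000 = 0b10010100.
P[3]: T = 0b00110000, S = E(K, T) = 0b11010001; 0b01011011 ⊕ 0b11010001 = 0b10001010.
P[4]: T = 0b00110001, S = E(K, T) = 0b11010010; 0b00011111 ⊕ 0b11010010 = 0b11001101.
Blocks that differ from the original plaintext: P[3].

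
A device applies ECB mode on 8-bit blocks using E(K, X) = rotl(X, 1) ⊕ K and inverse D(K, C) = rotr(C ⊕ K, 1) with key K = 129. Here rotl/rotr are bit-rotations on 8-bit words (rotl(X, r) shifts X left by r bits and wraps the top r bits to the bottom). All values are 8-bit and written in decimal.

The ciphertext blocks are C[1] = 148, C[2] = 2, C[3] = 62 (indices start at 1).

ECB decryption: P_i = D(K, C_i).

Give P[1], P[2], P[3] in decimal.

P[1]: D(K, 148) = 138.
P[2]: D(K, 2) = 193.
P[3]: D(K, 62) = 223.

P[1] = 138, P[2] = 193, P[3] = 223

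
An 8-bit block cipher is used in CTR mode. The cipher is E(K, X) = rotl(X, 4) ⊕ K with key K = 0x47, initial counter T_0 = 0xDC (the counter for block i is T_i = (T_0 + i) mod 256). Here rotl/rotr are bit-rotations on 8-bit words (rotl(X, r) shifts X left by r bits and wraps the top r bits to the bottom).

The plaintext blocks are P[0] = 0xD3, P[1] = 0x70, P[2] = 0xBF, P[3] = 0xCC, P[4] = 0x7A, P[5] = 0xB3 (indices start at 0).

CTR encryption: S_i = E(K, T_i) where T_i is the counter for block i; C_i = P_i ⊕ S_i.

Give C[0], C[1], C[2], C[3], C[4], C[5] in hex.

C[0]: T = 0xDC, S = E(K, T) = 0x8A; 0xD3 ⊕ 0x8A = 0x59.
C[1]: T = 0xDD, S = E(K, T) = 0x9A; 0x70 ⊕ 0x9A = 0xEA.
C[2]: T = 0xDE, S = E(K, T) = 0xAA; 0xBF ⊕ 0xAA = 0x15.
C[3]: T = 0xDF, S = E(K, T) = 0xBA; 0xCC ⊕ 0xBA = 0x76.
C[4]: T = 0xE0, S = E(K, T) = 0x49; 0x7A ⊕ 0x49 = 0x33.
C[5]: T = 0xE1, S = E(K, T) = 0x59; 0xB3 ⊕ 0x59 = 0xEA.

C[0] = 0x59, C[1] = 0xEA, C[2] = 0x15, C[3] = 0x76, C[4] = 0x33, C[5] = 0xEA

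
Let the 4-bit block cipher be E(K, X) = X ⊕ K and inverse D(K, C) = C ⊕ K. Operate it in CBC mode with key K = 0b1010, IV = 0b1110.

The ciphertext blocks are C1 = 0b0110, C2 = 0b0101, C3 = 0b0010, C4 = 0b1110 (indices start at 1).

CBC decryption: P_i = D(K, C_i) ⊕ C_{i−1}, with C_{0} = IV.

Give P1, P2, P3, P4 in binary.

P1 = 0b0010, P2 = 0b1001, P3 = 0b1101, P4 = 0b0110

P1: D(K, 0b0110) = 0b1100; 0b1100 ⊕ 0b1110 = 0b0010.
P2: D(K, 0b0101) = 0b1111; 0b1111 ⊕ 0b0110 = 0b1001.
P3: D(K, 0b0010) = 0b1000; 0b1000 ⊕ 0b0101 = 0b1101.
P4: D(K, 0b1110) = 0b0100; 0b0100 ⊕ 0b0010 = 0b0110.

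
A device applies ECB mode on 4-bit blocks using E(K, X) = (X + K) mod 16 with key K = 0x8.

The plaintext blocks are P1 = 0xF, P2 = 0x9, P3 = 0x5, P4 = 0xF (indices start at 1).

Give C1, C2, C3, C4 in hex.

C1 = 0x7, C2 = 0x1, C3 = 0xD, C4 = 0x7

ECB encryption: C_i = E(K, P_i).
C1: E(K, 0xF) = 0x7.
C2: E(K, 0x9) = 0x1.
C3: E(K, 0x5) = 0xD.
C4: E(K, 0xF) = 0x7.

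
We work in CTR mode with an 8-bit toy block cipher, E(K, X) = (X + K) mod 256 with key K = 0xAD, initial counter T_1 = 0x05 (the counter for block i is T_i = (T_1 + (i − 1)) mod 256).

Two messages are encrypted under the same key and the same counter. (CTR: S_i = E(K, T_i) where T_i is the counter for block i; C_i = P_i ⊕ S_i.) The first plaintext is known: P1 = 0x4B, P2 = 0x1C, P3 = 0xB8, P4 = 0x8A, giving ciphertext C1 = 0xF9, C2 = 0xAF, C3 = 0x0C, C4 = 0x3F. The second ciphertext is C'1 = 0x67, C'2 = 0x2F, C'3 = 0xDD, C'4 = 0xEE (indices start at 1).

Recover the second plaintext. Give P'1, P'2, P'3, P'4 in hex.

P'1 = 0xD5, P'2 = 0x9C, P'3 = 0x69, P'4 = 0x5B

In CTR with a reused counter, both messages share the same keystream S_i, so C_i ⊕ C'_i = P_i ⊕ P'_i and thus P'_i = P_i ⊕ C_i ⊕ C'_i.
P'1: 0x4B ⊕ 0xF9 ⊕ 0x67 = 0xD5.
P'2: 0x1C ⊕ 0xAF ⊕ 0x2F = 0x9C.
P'3: 0xB8 ⊕ 0x0C ⊕ 0xDD = 0x69.
P'4: 0x8A ⊕ 0x3F ⊕ 0xEE = 0x5B.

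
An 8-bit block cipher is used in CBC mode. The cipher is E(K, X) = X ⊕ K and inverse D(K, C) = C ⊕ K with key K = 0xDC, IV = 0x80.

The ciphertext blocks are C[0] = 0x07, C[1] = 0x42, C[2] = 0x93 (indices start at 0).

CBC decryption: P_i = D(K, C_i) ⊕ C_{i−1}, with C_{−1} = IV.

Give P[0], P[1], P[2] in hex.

P[0]: D(K, 0x07) = 0xDB; 0xDB ⊕ 0x80 = 0x5B.
P[1]: D(K, 0x42) = 0x9E; 0x9E ⊕ 0x07 = 0x99.
P[2]: D(K, 0x93) = 0x4F; 0x4F ⊕ 0x42 = 0x0D.

P[0] = 0x5B, P[1] = 0x99, P[2] = 0x0D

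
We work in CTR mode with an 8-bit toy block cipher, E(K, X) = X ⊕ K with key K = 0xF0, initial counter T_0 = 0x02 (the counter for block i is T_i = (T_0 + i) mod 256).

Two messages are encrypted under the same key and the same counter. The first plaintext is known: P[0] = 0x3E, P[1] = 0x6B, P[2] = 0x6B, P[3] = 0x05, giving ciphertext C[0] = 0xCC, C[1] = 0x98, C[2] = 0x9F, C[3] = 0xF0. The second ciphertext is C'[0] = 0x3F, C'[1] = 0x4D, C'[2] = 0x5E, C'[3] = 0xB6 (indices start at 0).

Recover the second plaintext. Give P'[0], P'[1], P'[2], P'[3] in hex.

In CTR with a reused counter, both messages share the same keystream S_i, so C_i ⊕ C'_i = P_i ⊕ P'_i and thus P'_i = P_i ⊕ C_i ⊕ C'_i.
P'[0]: 0x3E ⊕ 0xCC ⊕ 0x3F = 0xCD.
P'[1]: 0x6B ⊕ 0x98 ⊕ 0x4D = 0xBE.
P'[2]: 0x6B ⊕ 0x9F ⊕ 0x5E = 0xAA.
P'[3]: 0x05 ⊕ 0xF0 ⊕ 0xB6 = 0x43.

P'[0] = 0xCD, P'[1] = 0xBE, P'[2] = 0xAA, P'[3] = 0x43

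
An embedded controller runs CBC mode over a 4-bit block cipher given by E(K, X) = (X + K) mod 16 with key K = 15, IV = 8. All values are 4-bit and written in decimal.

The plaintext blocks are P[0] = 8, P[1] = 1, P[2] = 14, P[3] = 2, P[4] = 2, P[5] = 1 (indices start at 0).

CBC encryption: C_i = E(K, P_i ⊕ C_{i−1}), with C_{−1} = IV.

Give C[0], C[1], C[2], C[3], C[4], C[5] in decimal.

C[0] = 15, C[1] = 13, C[2] = 2, C[3] = 15, C[4] = 12, C[5] = 12

C[0]: P[0] ⊕ 8 = 0; E(K, 0) = 15.
C[1]: P[1] ⊕ 15 = 14; E(K, 14) = 13.
C[2]: P[2] ⊕ 13 = 3; E(K, 3) = 2.
C[3]: P[3] ⊕ 2 = 0; E(K, 0) = 15.
C[4]: P[4] ⊕ 15 = 13; E(K, 13) = 12.
C[5]: P[5] ⊕ 12 = 13; E(K, 13) = 12.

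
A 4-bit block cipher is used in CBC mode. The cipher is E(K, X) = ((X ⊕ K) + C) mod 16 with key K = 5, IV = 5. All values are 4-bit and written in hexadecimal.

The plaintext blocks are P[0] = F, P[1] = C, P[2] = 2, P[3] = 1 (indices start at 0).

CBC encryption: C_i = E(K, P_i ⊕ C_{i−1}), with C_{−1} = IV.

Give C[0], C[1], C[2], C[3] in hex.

C[0]: P[0] ⊕ 5 = A; E(K, A) = B.
C[1]: P[1] ⊕ B = 7; E(K, 7) = E.
C[2]: P[2] ⊕ E = C; E(K, C) = 5.
C[3]: P[3] ⊕ 5 = 4; E(K, 4) = D.

C[0] = B, C[1] = E, C[2] = 5, C[3] = D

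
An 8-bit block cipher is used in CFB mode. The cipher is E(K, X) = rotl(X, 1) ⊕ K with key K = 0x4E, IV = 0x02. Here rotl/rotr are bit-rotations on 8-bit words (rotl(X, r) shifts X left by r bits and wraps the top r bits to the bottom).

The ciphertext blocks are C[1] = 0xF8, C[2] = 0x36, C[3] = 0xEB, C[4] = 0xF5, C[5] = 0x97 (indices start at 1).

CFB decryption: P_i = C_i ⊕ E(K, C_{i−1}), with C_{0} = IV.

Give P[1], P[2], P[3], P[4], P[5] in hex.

P[1]: E(K, 0x02) = 0x4A; 0xF8 ⊕ 0x4A = 0xB2.
P[2]: E(K, 0xF8) = 0xBF; 0x36 ⊕ 0xBF = 0x89.
P[3]: E(K, 0x36) = 0x22; 0xEB ⊕ 0x22 = 0xC9.
P[4]: E(K, 0xEB) = 0x99; 0xF5 ⊕ 0x99 = 0x6C.
P[5]: E(K, 0xF5) = 0xA5; 0x97 ⊕ 0xA5 = 0x32.

P[1] = 0xB2, P[2] = 0x89, P[3] = 0xC9, P[4] = 0x6C, P[5] = 0x32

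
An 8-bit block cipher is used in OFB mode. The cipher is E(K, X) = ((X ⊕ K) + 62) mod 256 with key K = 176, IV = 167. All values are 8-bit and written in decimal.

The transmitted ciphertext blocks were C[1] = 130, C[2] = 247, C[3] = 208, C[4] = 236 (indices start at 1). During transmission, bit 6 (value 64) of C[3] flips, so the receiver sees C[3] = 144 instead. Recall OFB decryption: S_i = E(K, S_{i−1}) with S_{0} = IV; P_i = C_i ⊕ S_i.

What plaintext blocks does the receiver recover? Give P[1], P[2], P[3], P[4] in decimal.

P[1] = 215, P[2] = 212, P[3] = 65, P[4] = 115

Only C[3] changed, to 144. In OFB, a change in C_i flips the same bit in P_i only; the keystream is unaffected. Decrypting the received ciphertext:
P[1]: S = E(K, 167) = 85; 130 ⊕ 85 = 215.
P[2]: S = E(K, 85) = 35; 247 ⊕ 35 = 212.
P[3]: S = E(K, 35) = 209; 144 ⊕ 209 = 65.
P[4]: S = E(K, 209) = 159; 236 ⊕ 159 = 115.
Blocks that differ from the original plaintext: P[3].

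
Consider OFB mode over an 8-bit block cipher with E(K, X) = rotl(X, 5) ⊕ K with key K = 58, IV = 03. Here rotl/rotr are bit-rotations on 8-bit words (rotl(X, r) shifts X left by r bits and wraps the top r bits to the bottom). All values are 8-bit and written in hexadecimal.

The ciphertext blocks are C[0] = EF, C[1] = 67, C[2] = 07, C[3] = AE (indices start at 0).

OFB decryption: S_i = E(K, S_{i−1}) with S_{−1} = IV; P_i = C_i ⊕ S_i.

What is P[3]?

P[3] = 80

P[0]: S = E(K, 03) = 38; EF ⊕ 38 = D7.
P[1]: S = E(K, 38) = 5F; 67 ⊕ 5F = 38.
P[2]: S = E(K, 5F) = B3; 07 ⊕ B3 = B4.
P[3]: S = E(K, B3) = 2E; AE ⊕ 2E = 80.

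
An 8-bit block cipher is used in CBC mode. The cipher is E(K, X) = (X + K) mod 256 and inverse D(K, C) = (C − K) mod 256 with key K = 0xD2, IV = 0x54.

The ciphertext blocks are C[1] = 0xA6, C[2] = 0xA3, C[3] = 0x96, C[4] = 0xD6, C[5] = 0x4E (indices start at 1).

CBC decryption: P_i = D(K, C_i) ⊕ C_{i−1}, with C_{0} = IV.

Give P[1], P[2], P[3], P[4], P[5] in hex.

P[1] = 0x80, P[2] = 0x77, P[3] = 0x67, P[4] = 0x92, P[5] = 0xAA

P[1]: D(K, 0xA6) = 0xD4; 0xD4 ⊕ 0x54 = 0x80.
P[2]: D(K, 0xA3) = 0xD1; 0xD1 ⊕ 0xA6 = 0x77.
P[3]: D(K, 0x96) = 0xC4; 0xC4 ⊕ 0xA3 = 0x67.
P[4]: D(K, 0xD6) = 0x04; 0x04 ⊕ 0x96 = 0x92.
P[5]: D(K, 0x4E) = 0x7C; 0x7C ⊕ 0xD6 = 0xAA.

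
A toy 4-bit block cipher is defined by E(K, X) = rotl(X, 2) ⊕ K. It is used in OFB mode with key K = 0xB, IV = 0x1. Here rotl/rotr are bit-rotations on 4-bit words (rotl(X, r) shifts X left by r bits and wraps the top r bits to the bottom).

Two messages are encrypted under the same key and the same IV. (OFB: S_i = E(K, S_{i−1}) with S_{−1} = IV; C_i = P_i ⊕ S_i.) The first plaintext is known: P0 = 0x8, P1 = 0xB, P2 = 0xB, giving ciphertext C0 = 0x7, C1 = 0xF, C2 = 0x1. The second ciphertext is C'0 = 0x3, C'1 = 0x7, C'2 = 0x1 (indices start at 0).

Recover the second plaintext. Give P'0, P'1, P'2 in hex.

In OFB with a reused IV, both messages share the same keystream S_i, so C_i ⊕ C'_i = P_i ⊕ P'_i and thus P'_i = P_i ⊕ C_i ⊕ C'_i.
P'0: 0x8 ⊕ 0x7 ⊕ 0x3 = 0xC.
P'1: 0xB ⊕ 0xF ⊕ 0x7 = 0x3.
P'2: 0xB ⊕ 0x1 ⊕ 0x1 = 0xB.

P'0 = 0xC, P'1 = 0x3, P'2 = 0xB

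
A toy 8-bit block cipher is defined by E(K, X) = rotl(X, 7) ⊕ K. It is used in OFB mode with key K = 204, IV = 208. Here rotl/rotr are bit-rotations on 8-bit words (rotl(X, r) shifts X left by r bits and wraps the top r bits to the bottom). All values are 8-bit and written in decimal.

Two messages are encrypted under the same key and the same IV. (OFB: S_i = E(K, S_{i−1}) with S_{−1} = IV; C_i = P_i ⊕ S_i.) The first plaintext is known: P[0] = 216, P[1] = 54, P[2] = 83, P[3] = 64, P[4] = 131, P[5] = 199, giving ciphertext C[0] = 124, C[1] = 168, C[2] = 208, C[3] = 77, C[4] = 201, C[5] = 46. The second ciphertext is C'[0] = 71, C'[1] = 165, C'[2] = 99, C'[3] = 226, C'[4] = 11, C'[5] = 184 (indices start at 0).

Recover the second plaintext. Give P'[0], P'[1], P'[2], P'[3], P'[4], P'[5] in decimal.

P'[0] = 227, P'[1] = 59, P'[2] = 224, P'[3] = 239, P'[4] = 65, P'[5] = 81

In OFB with a reused IV, both messages share the same keystream S_i, so C_i ⊕ C'_i = P_i ⊕ P'_i and thus P'_i = P_i ⊕ C_i ⊕ C'_i.
P'[0]: 216 ⊕ 124 ⊕ 71 = 227.
P'[1]: 54 ⊕ 168 ⊕ 165 = 59.
P'[2]: 83 ⊕ 208 ⊕ 99 = 224.
P'[3]: 64 ⊕ 77 ⊕ 226 = 239.
P'[4]: 131 ⊕ 201 ⊕ 11 = 65.
P'[5]: 199 ⊕ 46 ⊕ 184 = 81.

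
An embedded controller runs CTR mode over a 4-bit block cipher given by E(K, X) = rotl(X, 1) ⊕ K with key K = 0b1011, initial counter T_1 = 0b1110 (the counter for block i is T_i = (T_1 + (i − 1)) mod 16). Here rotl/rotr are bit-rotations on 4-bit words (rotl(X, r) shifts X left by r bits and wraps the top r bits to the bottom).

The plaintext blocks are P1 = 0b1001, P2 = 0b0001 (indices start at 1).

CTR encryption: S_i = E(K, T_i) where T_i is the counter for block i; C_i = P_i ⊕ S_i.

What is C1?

C1: T = 0b1110, S = E(K, T) = 0b0110; 0b1001 ⊕ 0b0110 = 0b1111.

C1 = 0b1111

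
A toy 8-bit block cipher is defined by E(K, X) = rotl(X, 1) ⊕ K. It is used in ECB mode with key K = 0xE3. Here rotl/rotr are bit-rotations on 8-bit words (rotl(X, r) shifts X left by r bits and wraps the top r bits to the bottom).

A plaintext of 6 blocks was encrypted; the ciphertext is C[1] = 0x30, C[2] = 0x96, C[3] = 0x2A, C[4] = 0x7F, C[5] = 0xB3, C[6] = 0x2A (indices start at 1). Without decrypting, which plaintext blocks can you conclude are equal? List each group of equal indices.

ECB encrypts each block independently with the same key, so equal ciphertext blocks imply equal plaintext blocks.
C[3] = C[6] = 0x2A, so P[3] = P[6].

P[3] = P[6]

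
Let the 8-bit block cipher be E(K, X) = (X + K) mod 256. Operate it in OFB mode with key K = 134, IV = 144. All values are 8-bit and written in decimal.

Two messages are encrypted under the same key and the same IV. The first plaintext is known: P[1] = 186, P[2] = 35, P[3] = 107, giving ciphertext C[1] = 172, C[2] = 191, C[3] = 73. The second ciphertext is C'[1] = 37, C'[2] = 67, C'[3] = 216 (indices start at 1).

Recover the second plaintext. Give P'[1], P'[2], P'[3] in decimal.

P'[1] = 51, P'[2] = 223, P'[3] = 250

In OFB with a reused IV, both messages share the same keystream S_i, so C_i ⊕ C'_i = P_i ⊕ P'_i and thus P'_i = P_i ⊕ C_i ⊕ C'_i.
P'[1]: 186 ⊕ 172 ⊕ 37 = 51.
P'[2]: 35 ⊕ 191 ⊕ 67 = 223.
P'[3]: 107 ⊕ 73 ⊕ 216 = 250.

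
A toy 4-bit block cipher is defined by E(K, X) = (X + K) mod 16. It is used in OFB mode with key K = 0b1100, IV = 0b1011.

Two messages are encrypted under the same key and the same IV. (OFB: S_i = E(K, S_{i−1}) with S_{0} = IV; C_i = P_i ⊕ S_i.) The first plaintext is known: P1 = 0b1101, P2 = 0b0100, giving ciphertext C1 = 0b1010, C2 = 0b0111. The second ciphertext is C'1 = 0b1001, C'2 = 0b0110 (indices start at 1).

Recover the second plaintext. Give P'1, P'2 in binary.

P'1 = 0b1110, P'2 = 0b0101

In OFB with a reused IV, both messages share the same keystream S_i, so C_i ⊕ C'_i = P_i ⊕ P'_i and thus P'_i = P_i ⊕ C_i ⊕ C'_i.
P'1: 0b1101 ⊕ 0b1010 ⊕ 0b1001 = 0b1110.
P'2: 0b0100 ⊕ 0b0111 ⊕ 0b0110 = 0b0101.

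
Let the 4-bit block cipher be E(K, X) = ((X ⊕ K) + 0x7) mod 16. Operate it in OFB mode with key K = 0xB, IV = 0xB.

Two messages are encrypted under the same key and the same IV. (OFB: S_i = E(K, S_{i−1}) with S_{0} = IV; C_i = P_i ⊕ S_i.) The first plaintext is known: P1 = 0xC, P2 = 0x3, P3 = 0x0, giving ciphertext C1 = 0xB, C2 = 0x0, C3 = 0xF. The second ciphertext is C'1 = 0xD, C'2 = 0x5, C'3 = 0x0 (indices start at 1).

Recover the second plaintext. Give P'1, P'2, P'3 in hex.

In OFB with a reused IV, both messages share the same keystream S_i, so C_i ⊕ C'_i = P_i ⊕ P'_i and thus P'_i = P_i ⊕ C_i ⊕ C'_i.
P'1: 0xC ⊕ 0xB ⊕ 0xD = 0xA.
P'2: 0x3 ⊕ 0x0 ⊕ 0x5 = 0x6.
P'3: 0x0 ⊕ 0xF ⊕ 0x0 = 0xF.

P'1 = 0xA, P'2 = 0x6, P'3 = 0xF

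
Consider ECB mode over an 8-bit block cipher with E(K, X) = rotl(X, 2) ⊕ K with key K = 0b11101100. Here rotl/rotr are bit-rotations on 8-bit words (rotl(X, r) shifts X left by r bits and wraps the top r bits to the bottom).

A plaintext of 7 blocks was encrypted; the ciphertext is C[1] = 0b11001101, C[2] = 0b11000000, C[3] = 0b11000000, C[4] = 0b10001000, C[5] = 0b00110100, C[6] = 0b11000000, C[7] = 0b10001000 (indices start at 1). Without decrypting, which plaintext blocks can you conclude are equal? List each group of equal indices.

ECB encrypts each block independently with the same key, so equal ciphertext blocks imply equal plaintext blocks.
C[2] = C[3] = C[6] = 0b11000000, so P[2] = P[3] = P[6].
C[4] = C[7] = 0b10001000, so P[4] = P[7].

P[2] = P[3] = P[6]; P[4] = P[7]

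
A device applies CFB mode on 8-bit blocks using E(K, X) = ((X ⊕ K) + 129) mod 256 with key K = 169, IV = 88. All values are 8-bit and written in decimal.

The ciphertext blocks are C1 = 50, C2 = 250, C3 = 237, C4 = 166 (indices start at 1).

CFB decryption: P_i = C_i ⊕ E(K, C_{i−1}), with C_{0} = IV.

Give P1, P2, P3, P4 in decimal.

P1 = 64, P2 = 230, P3 = 57, P4 = 99

P1: E(K, 88) = 114; 50 ⊕ 114 = 64.
P2: E(K, 50) = 28; 250 ⊕ 28 = 230.
P3: E(K, 250) = 212; 237 ⊕ 212 = 57.
P4: E(K, 237) = 197; 166 ⊕ 197 = 99.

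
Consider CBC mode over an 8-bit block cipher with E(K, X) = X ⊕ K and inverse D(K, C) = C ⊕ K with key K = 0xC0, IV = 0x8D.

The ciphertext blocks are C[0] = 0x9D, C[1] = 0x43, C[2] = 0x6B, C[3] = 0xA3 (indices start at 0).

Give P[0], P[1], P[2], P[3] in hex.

CBC decryption: P_i = D(K, C_i) ⊕ C_{i−1}, with C_{−1} = IV.
P[0]: D(K, 0x9D) = 0x5D; 0x5D ⊕ 0x8D = 0xD0.
P[1]: D(K, 0x43) = 0x83; 0x83 ⊕ 0x9D = 0x1E.
P[2]: D(K, 0x6B) = 0xAB; 0xAB ⊕ 0x43 = 0xE8.
P[3]: D(K, 0xA3) = 0x63; 0x63 ⊕ 0x6B = 0x08.

P[0] = 0xD0, P[1] = 0x1E, P[2] = 0xE8, P[3] = 0x08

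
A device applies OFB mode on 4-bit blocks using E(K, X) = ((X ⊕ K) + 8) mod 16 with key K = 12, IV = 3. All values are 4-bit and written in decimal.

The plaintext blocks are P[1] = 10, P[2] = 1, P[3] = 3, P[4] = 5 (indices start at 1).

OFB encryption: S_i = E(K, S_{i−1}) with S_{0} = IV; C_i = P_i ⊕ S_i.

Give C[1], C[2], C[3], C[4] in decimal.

C[1] = 13, C[2] = 2, C[3] = 4, C[4] = 6

C[1]: S = E(K, 3) = 7; 10 ⊕ 7 = 13.
C[2]: S = E(K, 7) = 3; 1 ⊕ 3 = 2.
C[3]: S = E(K, 3) = 7; 3 ⊕ 7 = 4.
C[4]: S = E(K, 7) = 3; 5 ⊕ 3 = 6.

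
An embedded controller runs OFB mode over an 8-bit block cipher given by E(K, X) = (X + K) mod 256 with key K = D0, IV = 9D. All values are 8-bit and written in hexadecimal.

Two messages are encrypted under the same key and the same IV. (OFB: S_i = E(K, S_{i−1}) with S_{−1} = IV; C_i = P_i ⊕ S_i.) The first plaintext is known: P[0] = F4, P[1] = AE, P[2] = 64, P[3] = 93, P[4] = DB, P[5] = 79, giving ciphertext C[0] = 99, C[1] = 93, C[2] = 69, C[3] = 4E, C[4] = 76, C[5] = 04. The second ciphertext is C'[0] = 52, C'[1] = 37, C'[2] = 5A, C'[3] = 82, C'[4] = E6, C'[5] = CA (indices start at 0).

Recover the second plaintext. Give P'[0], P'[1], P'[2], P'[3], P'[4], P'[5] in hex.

P'[0] = 3F, P'[1] = 0A, P'[2] = 57, P'[3] = 5F, P'[4] = 4B, P'[5] = B7

In OFB with a reused IV, both messages share the same keystream S_i, so C_i ⊕ C'_i = P_i ⊕ P'_i and thus P'_i = P_i ⊕ C_i ⊕ C'_i.
P'[0]: F4 ⊕ 99 ⊕ 52 = 3F.
P'[1]: AE ⊕ 93 ⊕ 37 = 0A.
P'[2]: 64 ⊕ 69 ⊕ 5A = 57.
P'[3]: 93 ⊕ 4E ⊕ 82 = 5F.
P'[4]: DB ⊕ 76 ⊕ E6 = 4B.
P'[5]: 79 ⊕ 04 ⊕ CA = B7.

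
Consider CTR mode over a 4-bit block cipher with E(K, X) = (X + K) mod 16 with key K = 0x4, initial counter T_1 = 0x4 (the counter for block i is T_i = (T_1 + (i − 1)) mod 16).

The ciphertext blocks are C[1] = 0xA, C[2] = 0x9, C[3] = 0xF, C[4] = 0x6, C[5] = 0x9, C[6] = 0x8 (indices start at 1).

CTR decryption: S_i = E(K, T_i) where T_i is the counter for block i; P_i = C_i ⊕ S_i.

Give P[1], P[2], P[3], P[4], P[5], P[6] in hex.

P[1]: T = 0x4, S = E(K, T) = 0x8; 0xA ⊕ 0x8 = 0x2.
P[2]: T = 0x5, S = E(K, T) = 0x9; 0x9 ⊕ 0x9 = 0x0.
P[3]: T = 0x6, S = E(K, T) = 0xA; 0xF ⊕ 0xA = 0x5.
P[4]: T = 0x7, S = E(K, T) = 0xB; 0x6 ⊕ 0xB = 0xD.
P[5]: T = 0x8, S = E(K, T) = 0xC; 0x9 ⊕ 0xC = 0x5.
P[6]: T = 0x9, S = E(K, T) = 0xD; 0x8 ⊕ 0xD = 0x5.

P[1] = 0x2, P[2] = 0x0, P[3] = 0x5, P[4] = 0xD, P[5] = 0x5, P[6] = 0x5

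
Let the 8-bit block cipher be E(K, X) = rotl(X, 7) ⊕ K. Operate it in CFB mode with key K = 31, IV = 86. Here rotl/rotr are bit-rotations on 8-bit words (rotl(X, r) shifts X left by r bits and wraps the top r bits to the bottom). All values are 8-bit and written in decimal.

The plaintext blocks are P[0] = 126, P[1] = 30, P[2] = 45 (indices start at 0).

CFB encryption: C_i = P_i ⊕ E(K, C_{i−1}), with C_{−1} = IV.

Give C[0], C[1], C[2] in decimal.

C[0] = 74, C[1] = 36, C[2] = 32

C[0]: E(K, 86) = 52; 126 ⊕ 52 = 74.
C[1]: E(K, 74) = 58; 30 ⊕ 58 = 36.
C[2]: E(K, 36) = 13; 45 ⊕ 13 = 32.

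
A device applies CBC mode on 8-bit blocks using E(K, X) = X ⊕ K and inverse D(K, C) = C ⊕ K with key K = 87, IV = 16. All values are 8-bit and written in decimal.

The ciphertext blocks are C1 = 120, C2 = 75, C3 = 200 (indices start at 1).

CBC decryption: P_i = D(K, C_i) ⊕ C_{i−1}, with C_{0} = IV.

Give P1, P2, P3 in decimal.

P1 = 63, P2 = 100, P3 = 212

P1: D(K, 120) = 47; 47 ⊕ 16 = 63.
P2: D(K, 75) = 28; 28 ⊕ 120 = 100.
P3: D(K, 200) = 159; 159 ⊕ 75 = 212.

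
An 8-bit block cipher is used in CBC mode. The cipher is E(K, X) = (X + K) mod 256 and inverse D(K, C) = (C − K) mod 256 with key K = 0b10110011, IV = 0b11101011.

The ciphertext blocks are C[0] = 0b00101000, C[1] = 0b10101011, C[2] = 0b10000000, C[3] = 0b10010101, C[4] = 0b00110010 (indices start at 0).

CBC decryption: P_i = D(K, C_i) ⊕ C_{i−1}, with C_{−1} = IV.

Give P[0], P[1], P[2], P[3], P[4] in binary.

P[0] = 0b10011110, P[1] = 0b11010000, P[2] = 0b01100110, P[3] = 0b01100010, P[4] = 0b11101010

P[0]: D(K, 0b00101000) = 0b01110101; 0b01110101 ⊕ 0b11101011 = 0b10011110.
P[1]: D(K, 0b10101011) = 0b11111000; 0b11111000 ⊕ 0b00101000 = 0b11010000.
P[2]: D(K, 0b10000000) = 0b11001101; 0b11001101 ⊕ 0b10101011 = 0b01100110.
P[3]: D(K, 0b10010101) = 0b11100010; 0b11100010 ⊕ 0b10000000 = 0b01100010.
P[4]: D(K, 0b00110010) = 0b01111111; 0b01111111 ⊕ 0b10010101 = 0b11101010.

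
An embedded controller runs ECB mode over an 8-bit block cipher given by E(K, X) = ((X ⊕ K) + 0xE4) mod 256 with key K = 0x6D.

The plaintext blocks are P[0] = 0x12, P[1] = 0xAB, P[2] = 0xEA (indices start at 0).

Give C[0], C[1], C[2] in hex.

C[0] = 0x63, C[1] = 0xAA, C[2] = 0x6B

ECB encryption: C_i = E(K, P_i).
C[0]: E(K, 0x12) = 0x63.
C[1]: E(K, 0xAB) = 0xAA.
C[2]: E(K, 0xEA) = 0x6B.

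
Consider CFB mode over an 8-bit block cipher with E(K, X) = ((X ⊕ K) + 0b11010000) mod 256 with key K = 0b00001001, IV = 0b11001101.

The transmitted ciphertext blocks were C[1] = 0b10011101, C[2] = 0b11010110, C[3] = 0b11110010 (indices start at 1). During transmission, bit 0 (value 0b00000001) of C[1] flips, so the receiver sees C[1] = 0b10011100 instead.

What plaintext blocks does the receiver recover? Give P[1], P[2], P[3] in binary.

P[1] = 0b00001000, P[2] = 0b10110011, P[3] = 0b01011101

CFB decryption: P_i = C_i ⊕ E(K, C_{i−1}), with C_{0} = IV.
Only C[1] changed, to 0b10011100. In CFB, a change in C_i flips the same bit in P_i and garbles P_{i+1}. Decrypting the received ciphertext:
P[1]: E(K, 0b11001101) = 0b10010100; 0b10011100 ⊕ 0b10010100 = 0b00001000.
P[2]: E(K, 0b10011100) = 0b01100101; 0b11010110 ⊕ 0b01100101 = 0b10110011.
P[3]: E(K, 0b11010110) = 0b10101111; 0b11110010 ⊕ 0b10101111 = 0b01011101.
Blocks that differ from the original plaintext: P[1], P[2].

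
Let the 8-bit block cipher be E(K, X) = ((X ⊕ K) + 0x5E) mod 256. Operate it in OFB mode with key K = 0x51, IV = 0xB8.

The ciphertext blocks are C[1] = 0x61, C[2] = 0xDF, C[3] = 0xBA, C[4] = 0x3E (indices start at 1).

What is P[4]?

P[4] = 0x0E

OFB decryption: S_i = E(K, S_{i−1}) with S_{0} = IV; P_i = C_i ⊕ S_i.
P[1]: S = E(K, 0xB8) = 0x47; 0x61 ⊕ 0x47 = 0x26.
P[2]: S = E(K, 0x47) = 0x74; 0xDF ⊕ 0x74 = 0xAB.
P[3]: S = E(K, 0x74) = 0x83; 0xBA ⊕ 0x83 = 0x39.
P[4]: S = E(K, 0x83) = 0x30; 0x3E ⊕ 0x30 = 0x0E.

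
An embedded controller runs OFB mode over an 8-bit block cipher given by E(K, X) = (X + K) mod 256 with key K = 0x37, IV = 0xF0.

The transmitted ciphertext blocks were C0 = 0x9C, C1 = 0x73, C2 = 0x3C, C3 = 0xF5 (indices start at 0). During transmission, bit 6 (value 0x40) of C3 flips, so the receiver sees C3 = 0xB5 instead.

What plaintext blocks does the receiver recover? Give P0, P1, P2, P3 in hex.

OFB decryption: S_i = E(K, S_{i−1}) with S_{−1} = IV; P_i = C_i ⊕ S_i.
Only C3 changed, to 0xB5. In OFB, a change in C_i flips the same bit in P_i only; the keystream is unaffected. Decrypting the received ciphertext:
P0: S = E(K, 0xF0) = 0x27; 0x9C ⊕ 0x27 = 0xBB.
P1: S = E(K, 0x27) = 0x5E; 0x73 ⊕ 0x5E = 0x2D.
P2: S = E(K, 0x5E) = 0x95; 0x3C ⊕ 0x95 = 0xA9.
P3: S = E(K, 0x95) = 0xCC; 0xB5 ⊕ 0xCC = 0x79.
Blocks that differ from the original plaintext: P3.

P0 = 0xBB, P1 = 0x2D, P2 = 0xA9, P3 = 0x79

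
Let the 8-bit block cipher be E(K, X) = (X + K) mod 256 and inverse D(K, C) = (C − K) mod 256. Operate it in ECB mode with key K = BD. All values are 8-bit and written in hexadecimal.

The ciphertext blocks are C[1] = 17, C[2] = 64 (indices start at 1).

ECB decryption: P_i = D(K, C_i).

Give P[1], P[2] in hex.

P[1]: D(K, 17) = 5A.
P[2]: D(K, 64) = A7.

P[1] = 5A, P[2] = A7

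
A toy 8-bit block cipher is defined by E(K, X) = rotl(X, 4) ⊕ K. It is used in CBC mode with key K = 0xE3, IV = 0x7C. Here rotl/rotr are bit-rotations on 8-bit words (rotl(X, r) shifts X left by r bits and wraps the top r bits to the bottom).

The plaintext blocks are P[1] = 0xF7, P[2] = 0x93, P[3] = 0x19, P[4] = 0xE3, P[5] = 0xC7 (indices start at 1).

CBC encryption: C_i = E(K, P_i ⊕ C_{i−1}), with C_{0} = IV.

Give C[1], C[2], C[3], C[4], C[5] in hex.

C[1]: P[1] ⊕ 0x7C = 0x8B; E(K, 0x8B) = 0x5B.
C[2]: P[2] ⊕ 0x5B = 0xC8; E(K, 0xC8) = 0x6F.
C[3]: P[3] ⊕ 0x6F = 0x76; E(K, 0x76) = 0x84.
C[4]: P[4] ⊕ 0x84 = 0x67; E(K, 0x67) = 0x95.
C[5]: P[5] ⊕ 0x95 = 0x52; E(K, 0x52) = 0xC6.

C[1] = 0x5B, C[2] = 0x6F, C[3] = 0x84, C[4] = 0x95, C[5] = 0xC6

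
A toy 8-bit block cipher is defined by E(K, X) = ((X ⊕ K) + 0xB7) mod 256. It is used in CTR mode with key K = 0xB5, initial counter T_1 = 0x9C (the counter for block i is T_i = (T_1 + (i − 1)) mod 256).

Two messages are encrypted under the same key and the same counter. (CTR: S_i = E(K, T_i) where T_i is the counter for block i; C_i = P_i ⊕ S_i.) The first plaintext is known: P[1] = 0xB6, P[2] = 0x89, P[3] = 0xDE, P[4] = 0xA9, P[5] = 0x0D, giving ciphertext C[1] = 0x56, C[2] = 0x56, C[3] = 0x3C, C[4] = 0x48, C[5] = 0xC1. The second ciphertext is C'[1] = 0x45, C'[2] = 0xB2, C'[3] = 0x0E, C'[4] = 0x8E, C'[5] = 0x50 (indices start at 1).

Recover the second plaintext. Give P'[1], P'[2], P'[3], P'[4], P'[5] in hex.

P'[1] = 0xA5, P'[2] = 0x6D, P'[3] = 0xEC, P'[4] = 0x6F, P'[5] = 0x9C

In CTR with a reused counter, both messages share the same keystream S_i, so C_i ⊕ C'_i = P_i ⊕ P'_i and thus P'_i = P_i ⊕ C_i ⊕ C'_i.
P'[1]: 0xB6 ⊕ 0x56 ⊕ 0x45 = 0xA5.
P'[2]: 0x89 ⊕ 0x56 ⊕ 0xB2 = 0x6D.
P'[3]: 0xDE ⊕ 0x3C ⊕ 0x0E = 0xEC.
P'[4]: 0xA9 ⊕ 0x48 ⊕ 0x8E = 0x6F.
P'[5]: 0x0D ⊕ 0xC1 ⊕ 0x50 = 0x9C.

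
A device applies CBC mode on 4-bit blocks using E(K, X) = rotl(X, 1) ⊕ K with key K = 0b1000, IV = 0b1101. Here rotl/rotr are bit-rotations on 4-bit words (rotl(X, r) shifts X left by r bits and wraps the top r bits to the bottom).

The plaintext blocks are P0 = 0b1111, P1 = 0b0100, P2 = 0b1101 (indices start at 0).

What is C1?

CBC encryption: C_i = E(K, P_i ⊕ C_{i−1}), with C_{−1} = IV.
C0: P0 ⊕ 0b1101 = 0b0010; E(K, 0b0010) = 0b1100.
C1: P1 ⊕ 0b1100 = 0b1000; E(K, 0b1000) = 0b1001.

C1 = 0b1001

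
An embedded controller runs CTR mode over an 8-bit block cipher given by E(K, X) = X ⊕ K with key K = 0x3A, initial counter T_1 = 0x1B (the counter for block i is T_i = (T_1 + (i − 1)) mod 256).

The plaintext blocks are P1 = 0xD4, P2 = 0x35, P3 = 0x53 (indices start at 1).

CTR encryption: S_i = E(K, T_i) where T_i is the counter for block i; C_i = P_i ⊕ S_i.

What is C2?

C1: T = 0x1B, S = E(K, T) = 0x21; 0xD4 ⊕ 0x21 = 0xF5.
C2: T = 0x1C, S = E(K, T) = 0x26; 0x35 ⊕ 0x26 = 0x13.

C2 = 0x13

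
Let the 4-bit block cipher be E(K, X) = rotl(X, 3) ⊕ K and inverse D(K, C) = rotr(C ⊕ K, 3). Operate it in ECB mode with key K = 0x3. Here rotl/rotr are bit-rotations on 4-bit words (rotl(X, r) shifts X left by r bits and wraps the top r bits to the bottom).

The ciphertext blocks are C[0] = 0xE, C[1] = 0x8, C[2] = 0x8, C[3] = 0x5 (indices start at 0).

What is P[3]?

P[3] = 0xC

ECB decryption: P_i = D(K, C_i).
P[3]: D(K, 0x5) = 0xC.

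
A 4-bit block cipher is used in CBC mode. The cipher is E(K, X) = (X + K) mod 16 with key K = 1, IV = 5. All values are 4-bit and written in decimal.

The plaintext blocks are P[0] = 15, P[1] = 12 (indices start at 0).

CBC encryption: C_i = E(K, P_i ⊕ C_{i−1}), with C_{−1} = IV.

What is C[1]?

C[0]: P[0] ⊕ 5 = 10; E(K, 10) = 11.
C[1]: P[1] ⊕ 11 = 7; E(K, 7) = 8.

C[1] = 8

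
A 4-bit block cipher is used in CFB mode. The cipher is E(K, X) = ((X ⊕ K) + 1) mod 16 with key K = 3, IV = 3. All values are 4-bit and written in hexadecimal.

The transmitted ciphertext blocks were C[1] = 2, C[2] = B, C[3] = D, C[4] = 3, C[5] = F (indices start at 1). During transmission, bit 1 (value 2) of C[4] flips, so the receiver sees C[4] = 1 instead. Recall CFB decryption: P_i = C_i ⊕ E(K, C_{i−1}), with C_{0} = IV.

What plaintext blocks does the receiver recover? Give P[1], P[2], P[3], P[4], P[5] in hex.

P[1] = 3, P[2] = 9, P[3] = 4, P[4] = E, P[5] = C

Only C[4] changed, to 1. In CFB, a change in C_i flips the same bit in P_i and garbles P_{i+1}. Decrypting the received ciphertext:
P[1]: E(K, 3) = 1; 2 ⊕ 1 = 3.
P[2]: E(K, 2) = 2; B ⊕ 2 = 9.
P[3]: E(K, B) = 9; D ⊕ 9 = 4.
P[4]: E(K, D) = F; 1 ⊕ F = E.
P[5]: E(K, 1) = 3; F ⊕ 3 = C.
Blocks that differ from the original plaintext: P[4], P[5].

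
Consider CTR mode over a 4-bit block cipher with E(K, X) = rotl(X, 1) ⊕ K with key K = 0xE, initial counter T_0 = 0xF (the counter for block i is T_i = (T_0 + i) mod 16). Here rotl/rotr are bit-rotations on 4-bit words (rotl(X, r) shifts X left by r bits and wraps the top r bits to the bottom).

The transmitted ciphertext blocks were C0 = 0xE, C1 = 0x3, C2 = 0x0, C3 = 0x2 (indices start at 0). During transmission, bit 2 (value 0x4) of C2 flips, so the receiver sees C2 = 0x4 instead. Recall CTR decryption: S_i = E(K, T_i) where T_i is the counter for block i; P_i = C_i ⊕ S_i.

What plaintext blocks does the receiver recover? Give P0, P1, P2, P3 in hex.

P0 = 0xF, P1 = 0xD, P2 = 0x8, P3 = 0x8

Only C2 changed, to 0x4. In CTR, a change in C_i flips the same bit in P_i only; the keystream is unaffected. Decrypting the received ciphertext:
P0: T = 0xF, S = E(K, T) = 0x1; 0xE ⊕ 0x1 = 0xF.
P1: T = 0x0, S = E(K, T) = 0xE; 0x3 ⊕ 0xE = 0xD.
P2: T = 0x1, S = E(K, T) = 0xC; 0x4 ⊕ 0xC = 0x8.
P3: T = 0x2, S = E(K, T) = 0xA; 0x2 ⊕ 0xA = 0x8.
Blocks that differ from the original plaintext: P2.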